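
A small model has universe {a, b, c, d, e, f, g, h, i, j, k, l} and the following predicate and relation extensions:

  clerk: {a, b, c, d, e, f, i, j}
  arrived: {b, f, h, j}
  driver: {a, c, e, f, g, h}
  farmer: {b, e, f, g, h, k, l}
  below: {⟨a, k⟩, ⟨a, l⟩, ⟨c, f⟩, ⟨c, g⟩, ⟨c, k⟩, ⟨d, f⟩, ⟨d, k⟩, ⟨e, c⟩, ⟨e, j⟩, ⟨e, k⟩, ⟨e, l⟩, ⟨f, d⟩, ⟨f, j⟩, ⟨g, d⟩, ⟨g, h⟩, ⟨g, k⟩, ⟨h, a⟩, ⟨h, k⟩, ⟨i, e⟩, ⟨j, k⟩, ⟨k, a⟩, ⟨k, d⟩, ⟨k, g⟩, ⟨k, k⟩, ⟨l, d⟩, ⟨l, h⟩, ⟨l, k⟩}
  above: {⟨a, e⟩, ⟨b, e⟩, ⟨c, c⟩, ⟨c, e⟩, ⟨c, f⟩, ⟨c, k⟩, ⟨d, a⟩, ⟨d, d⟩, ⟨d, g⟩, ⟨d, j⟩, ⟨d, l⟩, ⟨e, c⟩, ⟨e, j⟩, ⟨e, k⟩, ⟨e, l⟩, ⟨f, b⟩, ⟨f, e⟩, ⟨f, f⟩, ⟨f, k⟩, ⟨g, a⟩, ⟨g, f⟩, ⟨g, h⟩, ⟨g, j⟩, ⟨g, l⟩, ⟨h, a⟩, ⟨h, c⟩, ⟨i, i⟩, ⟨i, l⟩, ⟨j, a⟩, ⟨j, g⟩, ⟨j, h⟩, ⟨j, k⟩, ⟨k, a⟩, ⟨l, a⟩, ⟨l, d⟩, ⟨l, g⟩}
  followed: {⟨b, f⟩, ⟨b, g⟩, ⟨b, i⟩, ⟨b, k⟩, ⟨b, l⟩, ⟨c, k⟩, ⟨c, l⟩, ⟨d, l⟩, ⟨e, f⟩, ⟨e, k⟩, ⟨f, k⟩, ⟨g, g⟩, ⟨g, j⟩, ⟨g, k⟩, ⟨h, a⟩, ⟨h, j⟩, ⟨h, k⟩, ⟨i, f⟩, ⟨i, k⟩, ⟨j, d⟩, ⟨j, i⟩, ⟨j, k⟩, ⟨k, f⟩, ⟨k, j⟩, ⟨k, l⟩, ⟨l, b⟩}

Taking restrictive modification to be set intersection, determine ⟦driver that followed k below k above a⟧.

{g, h}

⟦that followed k⟧ = {x : ⟨x, k⟩ ∈ ⟦followed⟧} = {b, c, e, f, g, h, i, j}
⟦below k⟧ = {x : ⟨x, k⟩ ∈ ⟦below⟧} = {a, c, d, e, g, h, j, k, l}
⟦above a⟧ = {x : ⟨x, a⟩ ∈ ⟦above⟧} = {d, g, h, j, k, l}
⟦driver⟧ = {a, c, e, f, g, h}
… ∩ ⟦that followed k⟧ = {a, c, e, f, g, h} ∩ {b, c, e, f, g, h, i, j} = {c, e, f, g, h}
… ∩ ⟦below k⟧ = {c, e, f, g, h} ∩ {a, c, d, e, g, h, j, k, l} = {c, e, g, h}
… ∩ ⟦above a⟧ = {c, e, g, h} ∩ {d, g, h, j, k, l} = {g, h}
So ⟦driver that followed k below k above a⟧ = {g, h}.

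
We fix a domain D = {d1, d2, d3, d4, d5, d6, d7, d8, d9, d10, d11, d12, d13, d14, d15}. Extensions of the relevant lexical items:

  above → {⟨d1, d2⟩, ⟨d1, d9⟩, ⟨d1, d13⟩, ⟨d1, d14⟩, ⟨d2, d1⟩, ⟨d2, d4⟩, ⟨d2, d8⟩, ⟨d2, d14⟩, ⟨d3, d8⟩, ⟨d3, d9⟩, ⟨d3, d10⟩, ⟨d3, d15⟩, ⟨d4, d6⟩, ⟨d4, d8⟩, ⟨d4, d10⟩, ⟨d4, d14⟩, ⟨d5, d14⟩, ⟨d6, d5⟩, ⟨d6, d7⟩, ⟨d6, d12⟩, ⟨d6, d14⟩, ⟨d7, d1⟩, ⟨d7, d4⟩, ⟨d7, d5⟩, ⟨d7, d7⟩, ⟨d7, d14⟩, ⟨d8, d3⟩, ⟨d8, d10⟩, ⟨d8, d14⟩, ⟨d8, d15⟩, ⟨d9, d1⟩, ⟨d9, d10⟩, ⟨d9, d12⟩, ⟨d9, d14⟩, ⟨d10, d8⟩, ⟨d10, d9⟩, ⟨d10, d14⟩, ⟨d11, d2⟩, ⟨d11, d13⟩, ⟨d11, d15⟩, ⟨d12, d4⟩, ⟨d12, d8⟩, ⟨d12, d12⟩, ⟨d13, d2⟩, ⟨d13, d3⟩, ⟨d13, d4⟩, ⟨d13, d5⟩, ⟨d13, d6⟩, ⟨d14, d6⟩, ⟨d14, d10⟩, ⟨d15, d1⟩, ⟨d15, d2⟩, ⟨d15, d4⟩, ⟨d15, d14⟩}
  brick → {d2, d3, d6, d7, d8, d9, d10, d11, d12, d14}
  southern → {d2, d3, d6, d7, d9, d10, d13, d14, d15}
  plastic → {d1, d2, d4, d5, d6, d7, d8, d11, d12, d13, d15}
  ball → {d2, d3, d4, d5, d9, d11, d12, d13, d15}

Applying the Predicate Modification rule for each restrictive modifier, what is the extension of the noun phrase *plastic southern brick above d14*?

⟦above d14⟧ = {x : ⟨x, d14⟩ ∈ ⟦above⟧} = {d1, d2, d4, d5, d6, d7, d8, d9, d10, d15}
⟦brick⟧ = {d2, d3, d6, d7, d8, d9, d10, d11, d12, d14}
… ∩ ⟦above d14⟧ = {d2, d3, d6, d7, d8, d9, d10, d11, d12, d14} ∩ {d1, d2, d4, d5, d6, d7, d8, d9, d10, d15} = {d2, d6, d7, d8, d9, d10}
… ∩ ⟦plastic⟧ = {d2, d6, d7, d8, d9, d10} ∩ {d1, d2, d4, d5, d6, d7, d8, d11, d12, d13, d15} = {d2, d6, d7, d8}
… ∩ ⟦southern⟧ = {d2, d6, d7, d8} ∩ {d2, d3, d6, d7, d9, d10, d13, d14, d15} = {d2, d6, d7}
So ⟦plastic southern brick above d14⟧ = {d2, d6, d7}.

{d2, d6, d7}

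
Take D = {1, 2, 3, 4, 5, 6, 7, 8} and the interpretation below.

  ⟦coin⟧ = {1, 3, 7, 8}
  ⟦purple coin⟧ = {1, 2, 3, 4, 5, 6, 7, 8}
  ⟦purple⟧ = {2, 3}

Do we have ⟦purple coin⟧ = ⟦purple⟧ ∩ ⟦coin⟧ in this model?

⟦purple⟧ ∩ ⟦coin⟧ = {2, 3} ∩ {1, 3, 7, 8} = {3}
Observed ⟦purple coin⟧ = {1, 2, 3, 4, 5, 6, 7, 8}.
These differ, so the modifier is not intersective in this model.

no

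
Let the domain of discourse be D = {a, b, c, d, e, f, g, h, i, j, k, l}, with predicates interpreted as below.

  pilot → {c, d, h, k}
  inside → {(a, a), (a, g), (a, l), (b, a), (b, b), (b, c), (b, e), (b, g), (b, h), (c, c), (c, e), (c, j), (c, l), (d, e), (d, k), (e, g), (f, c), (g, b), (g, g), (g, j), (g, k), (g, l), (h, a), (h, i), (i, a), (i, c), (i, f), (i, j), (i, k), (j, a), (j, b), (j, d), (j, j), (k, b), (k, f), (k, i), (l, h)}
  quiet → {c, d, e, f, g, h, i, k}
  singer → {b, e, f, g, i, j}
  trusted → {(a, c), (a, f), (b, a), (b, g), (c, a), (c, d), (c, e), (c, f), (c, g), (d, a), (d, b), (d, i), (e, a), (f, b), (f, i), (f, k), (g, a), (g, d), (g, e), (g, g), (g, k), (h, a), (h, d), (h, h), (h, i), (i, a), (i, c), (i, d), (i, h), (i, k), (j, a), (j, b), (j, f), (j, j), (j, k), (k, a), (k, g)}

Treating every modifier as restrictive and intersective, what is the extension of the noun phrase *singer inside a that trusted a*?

⟦inside a⟧ = {x : ⟨x, a⟩ ∈ ⟦inside⟧} = {a, b, h, i, j}
⟦that trusted a⟧ = {x : ⟨x, a⟩ ∈ ⟦trusted⟧} = {b, c, d, e, g, h, i, j, k}
⟦singer⟧ = {b, e, f, g, i, j}
… ∩ ⟦inside a⟧ = {b, e, f, g, i, j} ∩ {a, b, h, i, j} = {b, i, j}
… ∩ ⟦that trusted a⟧ = {b, i, j} ∩ {b, c, d, e, g, h, i, j, k} = {b, i, j}
So ⟦singer inside a that trusted a⟧ = {b, i, j}.

{b, i, j}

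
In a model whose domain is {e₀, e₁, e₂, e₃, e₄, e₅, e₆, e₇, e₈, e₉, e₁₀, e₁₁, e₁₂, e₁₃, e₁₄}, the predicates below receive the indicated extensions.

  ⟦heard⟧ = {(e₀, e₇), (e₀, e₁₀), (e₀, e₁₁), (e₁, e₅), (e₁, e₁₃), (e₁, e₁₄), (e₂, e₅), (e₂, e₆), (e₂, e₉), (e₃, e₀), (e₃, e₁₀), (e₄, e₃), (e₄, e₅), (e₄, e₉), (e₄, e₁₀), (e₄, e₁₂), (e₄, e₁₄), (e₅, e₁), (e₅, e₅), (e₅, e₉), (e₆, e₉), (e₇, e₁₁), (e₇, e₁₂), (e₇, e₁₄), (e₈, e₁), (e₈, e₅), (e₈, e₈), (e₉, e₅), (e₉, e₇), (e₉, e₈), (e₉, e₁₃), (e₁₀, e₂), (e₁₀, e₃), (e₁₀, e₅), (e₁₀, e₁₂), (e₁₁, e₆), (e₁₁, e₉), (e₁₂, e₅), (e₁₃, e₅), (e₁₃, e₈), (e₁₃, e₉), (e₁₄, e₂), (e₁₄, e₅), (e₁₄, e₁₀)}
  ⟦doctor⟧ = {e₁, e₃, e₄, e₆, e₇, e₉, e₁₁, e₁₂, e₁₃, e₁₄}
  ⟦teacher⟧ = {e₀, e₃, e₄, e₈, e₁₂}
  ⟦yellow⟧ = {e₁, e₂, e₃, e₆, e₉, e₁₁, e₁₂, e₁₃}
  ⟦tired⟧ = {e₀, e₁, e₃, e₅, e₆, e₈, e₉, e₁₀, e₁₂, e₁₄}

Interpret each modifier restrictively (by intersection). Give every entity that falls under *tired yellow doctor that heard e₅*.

{e₁, e₉, e₁₂}

⟦that heard e₅⟧ = {x : ⟨x, e₅⟩ ∈ ⟦heard⟧} = {e₁, e₂, e₄, e₅, e₈, e₉, e₁₀, e₁₂, e₁₃, e₁₄}
⟦doctor⟧ = {e₁, e₃, e₄, e₆, e₇, e₉, e₁₁, e₁₂, e₁₃, e₁₄}
… ∩ ⟦that heard e₅⟧ = {e₁, e₃, e₄, e₆, e₇, e₉, e₁₁, e₁₂, e₁₃, e₁₄} ∩ {e₁, e₂, e₄, e₅, e₈, e₉, e₁₀, e₁₂, e₁₃, e₁₄} = {e₁, e₄, e₉, e₁₂, e₁₃, e₁₄}
… ∩ ⟦tired⟧ = {e₁, e₄, e₉, e₁₂, e₁₃, e₁₄} ∩ {e₀, e₁, e₃, e₅, e₆, e₈, e₉, e₁₀, e₁₂, e₁₄} = {e₁, e₉, e₁₂, e₁₄}
… ∩ ⟦yellow⟧ = {e₁, e₉, e₁₂, e₁₄} ∩ {e₁, e₂, e₃, e₆, e₉, e₁₁, e₁₂, e₁₃} = {e₁, e₉, e₁₂}
So ⟦tired yellow doctor that heard e₅⟧ = {e₁, e₉, e₁₂}.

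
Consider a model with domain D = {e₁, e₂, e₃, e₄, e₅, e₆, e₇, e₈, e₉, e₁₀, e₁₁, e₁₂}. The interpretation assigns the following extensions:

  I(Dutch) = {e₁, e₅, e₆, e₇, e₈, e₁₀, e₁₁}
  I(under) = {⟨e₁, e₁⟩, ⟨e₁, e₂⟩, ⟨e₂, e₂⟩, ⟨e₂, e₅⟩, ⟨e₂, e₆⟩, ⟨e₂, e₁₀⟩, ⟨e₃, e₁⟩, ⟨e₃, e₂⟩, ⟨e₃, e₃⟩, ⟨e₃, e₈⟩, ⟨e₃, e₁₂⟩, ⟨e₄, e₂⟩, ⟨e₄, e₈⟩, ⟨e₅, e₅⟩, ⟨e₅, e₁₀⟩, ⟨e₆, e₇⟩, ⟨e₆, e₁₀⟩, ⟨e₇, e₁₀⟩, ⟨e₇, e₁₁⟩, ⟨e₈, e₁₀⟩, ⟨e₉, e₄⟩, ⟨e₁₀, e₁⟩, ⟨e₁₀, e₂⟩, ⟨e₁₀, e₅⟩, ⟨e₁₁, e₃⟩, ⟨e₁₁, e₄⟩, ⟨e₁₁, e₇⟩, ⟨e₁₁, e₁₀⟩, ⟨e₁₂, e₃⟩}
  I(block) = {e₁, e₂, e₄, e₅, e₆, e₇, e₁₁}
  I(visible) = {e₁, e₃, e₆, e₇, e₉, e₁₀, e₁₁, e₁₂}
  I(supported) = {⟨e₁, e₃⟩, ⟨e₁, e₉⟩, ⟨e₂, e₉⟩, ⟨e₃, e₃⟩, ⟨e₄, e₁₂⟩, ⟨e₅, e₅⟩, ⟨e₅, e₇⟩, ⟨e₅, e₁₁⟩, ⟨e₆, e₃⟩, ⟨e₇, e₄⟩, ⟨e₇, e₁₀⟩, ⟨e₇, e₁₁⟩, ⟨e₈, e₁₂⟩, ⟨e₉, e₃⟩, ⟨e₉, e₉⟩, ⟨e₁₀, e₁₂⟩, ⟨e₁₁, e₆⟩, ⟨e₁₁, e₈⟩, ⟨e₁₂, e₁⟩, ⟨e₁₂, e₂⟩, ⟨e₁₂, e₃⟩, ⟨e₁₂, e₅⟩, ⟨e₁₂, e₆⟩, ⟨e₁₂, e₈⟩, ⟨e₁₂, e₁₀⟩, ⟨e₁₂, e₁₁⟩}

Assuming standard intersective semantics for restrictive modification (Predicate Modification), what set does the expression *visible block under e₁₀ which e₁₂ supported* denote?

{e₆, e₁₁}

⟦under e₁₀⟧ = {x : ⟨x, e₁₀⟩ ∈ ⟦under⟧} = {e₂, e₅, e₆, e₇, e₈, e₁₁}
⟦which e₁₂ supported⟧ = {x : ⟨e₁₂, x⟩ ∈ ⟦supported⟧} = {e₁, e₂, e₃, e₅, e₆, e₈, e₁₀, e₁₁}
⟦block⟧ = {e₁, e₂, e₄, e₅, e₆, e₇, e₁₁}
… ∩ ⟦under e₁₀⟧ = {e₁, e₂, e₄, e₅, e₆, e₇, e₁₁} ∩ {e₂, e₅, e₆, e₇, e₈, e₁₁} = {e₂, e₅, e₆, e₇, e₁₁}
… ∩ ⟦which e₁₂ supported⟧ = {e₂, e₅, e₆, e₇, e₁₁} ∩ {e₁, e₂, e₃, e₅, e₆, e₈, e₁₀, e₁₁} = {e₂, e₅, e₆, e₁₁}
… ∩ ⟦visible⟧ = {e₂, e₅, e₆, e₁₁} ∩ {e₁, e₃, e₆, e₇, e₉, e₁₀, e₁₁, e₁₂} = {e₆, e₁₁}
So ⟦visible block under e₁₀ which e₁₂ supported⟧ = {e₆, e₁₁}.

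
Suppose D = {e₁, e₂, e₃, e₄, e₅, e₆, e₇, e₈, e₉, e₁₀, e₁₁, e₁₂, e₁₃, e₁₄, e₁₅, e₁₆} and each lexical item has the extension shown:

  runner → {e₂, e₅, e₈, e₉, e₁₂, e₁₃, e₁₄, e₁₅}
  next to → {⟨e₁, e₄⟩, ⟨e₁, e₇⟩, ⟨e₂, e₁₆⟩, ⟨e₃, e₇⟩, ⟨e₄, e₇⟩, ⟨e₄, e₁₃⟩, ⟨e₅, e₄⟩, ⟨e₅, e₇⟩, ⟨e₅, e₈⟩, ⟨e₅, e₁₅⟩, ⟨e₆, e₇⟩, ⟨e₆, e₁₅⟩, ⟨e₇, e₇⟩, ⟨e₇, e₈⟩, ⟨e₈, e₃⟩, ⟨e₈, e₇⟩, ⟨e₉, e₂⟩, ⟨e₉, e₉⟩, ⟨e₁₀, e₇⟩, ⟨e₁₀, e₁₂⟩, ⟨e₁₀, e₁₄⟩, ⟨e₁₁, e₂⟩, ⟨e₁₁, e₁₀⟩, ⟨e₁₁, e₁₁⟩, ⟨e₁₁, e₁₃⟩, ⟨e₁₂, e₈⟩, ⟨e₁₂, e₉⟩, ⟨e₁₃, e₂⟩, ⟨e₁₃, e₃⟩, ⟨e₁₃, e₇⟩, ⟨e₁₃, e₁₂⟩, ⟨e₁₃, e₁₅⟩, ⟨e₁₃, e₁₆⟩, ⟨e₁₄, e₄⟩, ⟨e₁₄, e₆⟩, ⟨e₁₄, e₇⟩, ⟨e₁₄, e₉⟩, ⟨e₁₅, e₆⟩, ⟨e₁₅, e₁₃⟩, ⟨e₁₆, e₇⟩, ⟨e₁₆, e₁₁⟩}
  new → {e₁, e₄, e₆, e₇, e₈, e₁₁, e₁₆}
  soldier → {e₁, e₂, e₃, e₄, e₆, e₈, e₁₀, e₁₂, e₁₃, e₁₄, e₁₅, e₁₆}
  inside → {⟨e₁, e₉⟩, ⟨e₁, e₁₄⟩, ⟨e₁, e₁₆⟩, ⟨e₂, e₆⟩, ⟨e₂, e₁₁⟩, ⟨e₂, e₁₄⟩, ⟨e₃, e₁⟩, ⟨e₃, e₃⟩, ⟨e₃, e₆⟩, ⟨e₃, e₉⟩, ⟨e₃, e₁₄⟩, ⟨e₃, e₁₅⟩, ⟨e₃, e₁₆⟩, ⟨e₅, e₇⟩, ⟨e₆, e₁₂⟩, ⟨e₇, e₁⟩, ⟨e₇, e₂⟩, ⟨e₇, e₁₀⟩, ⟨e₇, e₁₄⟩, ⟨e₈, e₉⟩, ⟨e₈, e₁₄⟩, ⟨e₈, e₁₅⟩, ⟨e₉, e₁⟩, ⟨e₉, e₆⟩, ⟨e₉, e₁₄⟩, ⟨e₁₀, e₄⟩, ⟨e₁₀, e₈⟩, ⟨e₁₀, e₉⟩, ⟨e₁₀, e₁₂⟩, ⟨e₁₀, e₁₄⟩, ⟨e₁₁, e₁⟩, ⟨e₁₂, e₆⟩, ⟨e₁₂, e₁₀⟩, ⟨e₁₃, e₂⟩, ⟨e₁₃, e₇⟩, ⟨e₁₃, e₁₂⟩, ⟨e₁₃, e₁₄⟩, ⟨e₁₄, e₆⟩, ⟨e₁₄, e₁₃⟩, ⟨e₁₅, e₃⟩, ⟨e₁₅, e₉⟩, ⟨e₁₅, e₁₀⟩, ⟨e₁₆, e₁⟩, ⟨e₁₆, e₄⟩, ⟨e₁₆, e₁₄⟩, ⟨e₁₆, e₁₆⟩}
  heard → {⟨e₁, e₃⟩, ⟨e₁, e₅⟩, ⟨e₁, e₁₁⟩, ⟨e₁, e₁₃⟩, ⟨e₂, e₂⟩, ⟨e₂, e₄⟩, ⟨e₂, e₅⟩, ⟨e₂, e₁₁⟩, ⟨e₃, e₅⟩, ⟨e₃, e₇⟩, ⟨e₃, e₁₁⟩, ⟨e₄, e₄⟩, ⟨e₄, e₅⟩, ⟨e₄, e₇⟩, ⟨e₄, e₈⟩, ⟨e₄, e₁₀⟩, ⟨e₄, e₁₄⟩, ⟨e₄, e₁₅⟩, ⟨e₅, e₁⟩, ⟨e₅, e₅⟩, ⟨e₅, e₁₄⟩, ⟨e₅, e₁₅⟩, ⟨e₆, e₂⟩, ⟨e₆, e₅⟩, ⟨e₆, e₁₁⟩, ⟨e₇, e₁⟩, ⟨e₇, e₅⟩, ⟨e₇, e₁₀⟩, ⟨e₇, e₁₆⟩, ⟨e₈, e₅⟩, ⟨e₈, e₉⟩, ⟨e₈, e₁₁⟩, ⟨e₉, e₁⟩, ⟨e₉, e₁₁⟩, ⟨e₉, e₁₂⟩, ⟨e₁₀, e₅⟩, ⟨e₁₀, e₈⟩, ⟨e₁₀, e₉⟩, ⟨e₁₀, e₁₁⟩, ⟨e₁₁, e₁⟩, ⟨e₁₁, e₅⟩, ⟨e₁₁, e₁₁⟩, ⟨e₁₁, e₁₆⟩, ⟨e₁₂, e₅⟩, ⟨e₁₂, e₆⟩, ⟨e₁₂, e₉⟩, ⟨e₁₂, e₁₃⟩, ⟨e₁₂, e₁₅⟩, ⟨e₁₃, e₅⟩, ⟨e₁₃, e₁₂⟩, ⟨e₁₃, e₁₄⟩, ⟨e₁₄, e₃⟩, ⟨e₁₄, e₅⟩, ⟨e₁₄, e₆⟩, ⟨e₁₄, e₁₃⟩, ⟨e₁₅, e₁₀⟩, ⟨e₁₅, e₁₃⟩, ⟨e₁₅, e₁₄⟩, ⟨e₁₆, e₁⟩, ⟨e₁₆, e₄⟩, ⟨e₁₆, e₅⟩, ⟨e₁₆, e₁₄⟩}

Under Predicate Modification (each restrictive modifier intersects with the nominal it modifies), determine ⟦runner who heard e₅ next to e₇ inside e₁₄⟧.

⟦who heard e₅⟧ = {x : ⟨x, e₅⟩ ∈ ⟦heard⟧} = {e₁, e₂, e₃, e₄, e₅, e₆, e₇, e₈, e₁₀, e₁₁, e₁₂, e₁₃, e₁₄, e₁₆}
⟦next to e₇⟧ = {x : ⟨x, e₇⟩ ∈ ⟦next to⟧} = {e₁, e₃, e₄, e₅, e₆, e₇, e₈, e₁₀, e₁₃, e₁₄, e₁₆}
⟦inside e₁₄⟧ = {x : ⟨x, e₁₄⟩ ∈ ⟦inside⟧} = {e₁, e₂, e₃, e₇, e₈, e₉, e₁₀, e₁₃, e₁₆}
⟦runner⟧ = {e₂, e₅, e₈, e₉, e₁₂, e₁₃, e₁₄, e₁₅}
… ∩ ⟦who heard e₅⟧ = {e₂, e₅, e₈, e₉, e₁₂, e₁₃, e₁₄, e₁₅} ∩ {e₁, e₂, e₃, e₄, e₅, e₆, e₇, e₈, e₁₀, e₁₁, e₁₂, e₁₃, e₁₄, e₁₆} = {e₂, e₅, e₈, e₁₂, e₁₃, e₁₄}
… ∩ ⟦next to e₇⟧ = {e₂, e₅, e₈, e₁₂, e₁₃, e₁₄} ∩ {e₁, e₃, e₄, e₅, e₆, e₇, e₈, e₁₀, e₁₃, e₁₄, e₁₆} = {e₅, e₈, e₁₃, e₁₄}
… ∩ ⟦inside e₁₄⟧ = {e₅, e₈, e₁₃, e₁₄} ∩ {e₁, e₂, e₃, e₇, e₈, e₉, e₁₀, e₁₃, e₁₆} = {e₈, e₁₃}
So ⟦runner who heard e₅ next to e₇ inside e₁₄⟧ = {e₈, e₁₃}.

{e₈, e₁₃}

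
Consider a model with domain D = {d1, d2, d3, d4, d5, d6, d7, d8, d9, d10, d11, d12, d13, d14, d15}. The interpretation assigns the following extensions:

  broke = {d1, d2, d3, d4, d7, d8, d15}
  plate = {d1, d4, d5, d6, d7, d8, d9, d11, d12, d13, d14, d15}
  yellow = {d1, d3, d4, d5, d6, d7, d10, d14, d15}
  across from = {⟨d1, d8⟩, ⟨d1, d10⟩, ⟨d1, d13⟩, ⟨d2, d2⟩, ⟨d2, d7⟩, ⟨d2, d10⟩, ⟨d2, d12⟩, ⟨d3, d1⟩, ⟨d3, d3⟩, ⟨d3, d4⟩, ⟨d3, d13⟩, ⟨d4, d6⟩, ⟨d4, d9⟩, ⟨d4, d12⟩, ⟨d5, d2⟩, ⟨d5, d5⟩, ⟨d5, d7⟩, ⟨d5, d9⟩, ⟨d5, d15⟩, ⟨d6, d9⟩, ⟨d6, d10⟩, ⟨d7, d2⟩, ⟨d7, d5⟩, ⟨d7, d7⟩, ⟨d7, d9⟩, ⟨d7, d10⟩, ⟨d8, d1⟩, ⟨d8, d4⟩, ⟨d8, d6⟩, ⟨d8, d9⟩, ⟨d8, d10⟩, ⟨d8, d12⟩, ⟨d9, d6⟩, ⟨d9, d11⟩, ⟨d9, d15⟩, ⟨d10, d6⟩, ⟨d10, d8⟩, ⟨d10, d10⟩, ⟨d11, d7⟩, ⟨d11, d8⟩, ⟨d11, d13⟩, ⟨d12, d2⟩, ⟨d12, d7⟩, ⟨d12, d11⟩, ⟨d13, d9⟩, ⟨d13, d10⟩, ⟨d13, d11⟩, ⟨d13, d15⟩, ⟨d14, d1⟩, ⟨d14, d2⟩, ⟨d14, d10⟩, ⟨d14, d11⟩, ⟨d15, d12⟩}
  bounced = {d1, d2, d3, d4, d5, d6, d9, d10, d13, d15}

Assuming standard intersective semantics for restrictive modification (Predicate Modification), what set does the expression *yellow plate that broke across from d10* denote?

{d1, d7}

⟦that broke⟧ = ⟦broke⟧ = {d1, d2, d3, d4, d7, d8, d15}
⟦across from d10⟧ = {x : ⟨x, d10⟩ ∈ ⟦across from⟧} = {d1, d2, d6, d7, d8, d10, d13, d14}
⟦plate⟧ = {d1, d4, d5, d6, d7, d8, d9, d11, d12, d13, d14, d15}
… ∩ ⟦that broke⟧ = {d1, d4, d5, d6, d7, d8, d9, d11, d12, d13, d14, d15} ∩ {d1, d2, d3, d4, d7, d8, d15} = {d1, d4, d7, d8, d15}
… ∩ ⟦across from d10⟧ = {d1, d4, d7, d8, d15} ∩ {d1, d2, d6, d7, d8, d10, d13, d14} = {d1, d7, d8}
… ∩ ⟦yellow⟧ = {d1, d7, d8} ∩ {d1, d3, d4, d5, d6, d7, d10, d14, d15} = {d1, d7}
So ⟦yellow plate that broke across from d10⟧ = {d1, d7}.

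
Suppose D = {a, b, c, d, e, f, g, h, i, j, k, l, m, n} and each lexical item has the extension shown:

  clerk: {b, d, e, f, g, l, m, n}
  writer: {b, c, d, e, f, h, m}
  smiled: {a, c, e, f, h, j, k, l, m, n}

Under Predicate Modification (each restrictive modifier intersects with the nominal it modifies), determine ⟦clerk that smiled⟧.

{e, f, l, m, n}

⟦that smiled⟧ = ⟦smiled⟧ = {a, c, e, f, h, j, k, l, m, n}
⟦clerk⟧ = {b, d, e, f, g, l, m, n}
… ∩ ⟦that smiled⟧ = {b, d, e, f, g, l, m, n} ∩ {a, c, e, f, h, j, k, l, m, n} = {e, f, l, m, n}
So ⟦clerk that smiled⟧ = {e, f, l, m, n}.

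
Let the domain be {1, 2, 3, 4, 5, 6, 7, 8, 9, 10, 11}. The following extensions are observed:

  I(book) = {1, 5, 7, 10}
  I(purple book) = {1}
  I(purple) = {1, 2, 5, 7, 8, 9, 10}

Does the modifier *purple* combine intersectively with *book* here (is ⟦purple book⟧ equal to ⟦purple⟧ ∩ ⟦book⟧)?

⟦purple⟧ ∩ ⟦book⟧ = {1, 2, 5, 7, 8, 9, 10} ∩ {1, 5, 7, 10} = {1, 5, 7, 10}
Observed ⟦purple book⟧ = {1}.
These differ, so the modifier is not intersective in this model.

no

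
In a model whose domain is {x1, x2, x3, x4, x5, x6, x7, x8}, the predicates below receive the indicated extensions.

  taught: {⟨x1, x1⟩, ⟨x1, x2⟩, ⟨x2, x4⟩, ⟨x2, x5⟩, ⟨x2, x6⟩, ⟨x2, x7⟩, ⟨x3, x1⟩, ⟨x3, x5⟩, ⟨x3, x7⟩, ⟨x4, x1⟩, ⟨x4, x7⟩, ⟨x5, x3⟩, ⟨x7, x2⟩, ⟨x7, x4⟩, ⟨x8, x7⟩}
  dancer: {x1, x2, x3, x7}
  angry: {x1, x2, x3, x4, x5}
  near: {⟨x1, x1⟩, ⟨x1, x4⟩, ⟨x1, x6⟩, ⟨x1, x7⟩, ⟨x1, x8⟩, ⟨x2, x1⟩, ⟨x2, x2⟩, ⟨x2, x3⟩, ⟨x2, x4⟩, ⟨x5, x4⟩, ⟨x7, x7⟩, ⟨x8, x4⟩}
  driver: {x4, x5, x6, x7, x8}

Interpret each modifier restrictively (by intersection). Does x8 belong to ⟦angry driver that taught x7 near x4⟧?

no

⟦that taught x7⟧ = {x : ⟨x, x7⟩ ∈ ⟦taught⟧} = {x2, x3, x4, x8}
⟦near x4⟧ = {x : ⟨x, x4⟩ ∈ ⟦near⟧} = {x1, x2, x5, x8}
⟦driver⟧ = {x4, x5, x6, x7, x8}
… ∩ ⟦that taught x7⟧ = {x4, x5, x6, x7, x8} ∩ {x2, x3, x4, x8} = {x4, x8}
… ∩ ⟦near x4⟧ = {x4, x8} ∩ {x1, x2, x5, x8} = {x8}
… ∩ ⟦angry⟧ = {x8} ∩ {x1, x2, x3, x4, x5} = ∅
⟦angry driver that taught x7 near x4⟧ = ∅; x8 ∉ this set.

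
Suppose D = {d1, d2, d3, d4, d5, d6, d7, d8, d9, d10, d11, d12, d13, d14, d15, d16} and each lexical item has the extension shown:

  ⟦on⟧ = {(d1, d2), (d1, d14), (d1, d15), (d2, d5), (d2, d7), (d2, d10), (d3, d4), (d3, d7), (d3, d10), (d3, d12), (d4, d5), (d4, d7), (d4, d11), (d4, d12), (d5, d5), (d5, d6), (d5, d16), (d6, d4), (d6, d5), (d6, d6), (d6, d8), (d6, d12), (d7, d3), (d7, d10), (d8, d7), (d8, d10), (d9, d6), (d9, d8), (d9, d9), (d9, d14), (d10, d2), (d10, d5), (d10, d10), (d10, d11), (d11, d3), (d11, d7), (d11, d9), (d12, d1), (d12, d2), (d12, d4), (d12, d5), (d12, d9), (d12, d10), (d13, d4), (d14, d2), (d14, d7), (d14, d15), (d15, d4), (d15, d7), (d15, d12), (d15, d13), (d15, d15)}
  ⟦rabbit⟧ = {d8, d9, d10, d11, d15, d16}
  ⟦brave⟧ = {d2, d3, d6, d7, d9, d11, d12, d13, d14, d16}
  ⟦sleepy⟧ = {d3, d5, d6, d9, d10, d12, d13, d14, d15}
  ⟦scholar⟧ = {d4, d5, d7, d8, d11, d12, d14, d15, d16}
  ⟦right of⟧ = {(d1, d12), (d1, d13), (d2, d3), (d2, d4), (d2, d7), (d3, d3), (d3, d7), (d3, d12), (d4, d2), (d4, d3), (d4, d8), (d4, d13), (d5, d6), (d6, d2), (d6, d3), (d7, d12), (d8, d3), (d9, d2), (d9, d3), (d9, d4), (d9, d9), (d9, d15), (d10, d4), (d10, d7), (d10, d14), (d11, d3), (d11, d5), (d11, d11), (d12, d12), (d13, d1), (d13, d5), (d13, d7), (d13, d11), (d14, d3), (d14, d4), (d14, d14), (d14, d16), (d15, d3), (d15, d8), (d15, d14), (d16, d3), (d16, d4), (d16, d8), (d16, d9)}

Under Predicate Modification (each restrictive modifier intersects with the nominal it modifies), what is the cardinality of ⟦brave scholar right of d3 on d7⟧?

⟦right of d3⟧ = {x : ⟨x, d3⟩ ∈ ⟦right of⟧} = {d2, d3, d4, d6, d8, d9, d11, d14, d15, d16}
⟦on d7⟧ = {x : ⟨x, d7⟩ ∈ ⟦on⟧} = {d2, d3, d4, d8, d11, d14, d15}
⟦scholar⟧ = {d4, d5, d7, d8, d11, d12, d14, d15, d16}
… ∩ ⟦right of d3⟧ = {d4, d5, d7, d8, d11, d12, d14, d15, d16} ∩ {d2, d3, d4, d6, d8, d9, d11, d14, d15, d16} = {d4, d8, d11, d14, d15, d16}
… ∩ ⟦on d7⟧ = {d4, d8, d11, d14, d15, d16} ∩ {d2, d3, d4, d8, d11, d14, d15} = {d4, d8, d11, d14, d15}
… ∩ ⟦brave⟧ = {d4, d8, d11, d14, d15} ∩ {d2, d3, d6, d7, d9, d11, d12, d13, d14, d16} = {d11, d14}
⟦brave scholar right of d3 on d7⟧ = {d11, d14}, so the cardinality is 2.

2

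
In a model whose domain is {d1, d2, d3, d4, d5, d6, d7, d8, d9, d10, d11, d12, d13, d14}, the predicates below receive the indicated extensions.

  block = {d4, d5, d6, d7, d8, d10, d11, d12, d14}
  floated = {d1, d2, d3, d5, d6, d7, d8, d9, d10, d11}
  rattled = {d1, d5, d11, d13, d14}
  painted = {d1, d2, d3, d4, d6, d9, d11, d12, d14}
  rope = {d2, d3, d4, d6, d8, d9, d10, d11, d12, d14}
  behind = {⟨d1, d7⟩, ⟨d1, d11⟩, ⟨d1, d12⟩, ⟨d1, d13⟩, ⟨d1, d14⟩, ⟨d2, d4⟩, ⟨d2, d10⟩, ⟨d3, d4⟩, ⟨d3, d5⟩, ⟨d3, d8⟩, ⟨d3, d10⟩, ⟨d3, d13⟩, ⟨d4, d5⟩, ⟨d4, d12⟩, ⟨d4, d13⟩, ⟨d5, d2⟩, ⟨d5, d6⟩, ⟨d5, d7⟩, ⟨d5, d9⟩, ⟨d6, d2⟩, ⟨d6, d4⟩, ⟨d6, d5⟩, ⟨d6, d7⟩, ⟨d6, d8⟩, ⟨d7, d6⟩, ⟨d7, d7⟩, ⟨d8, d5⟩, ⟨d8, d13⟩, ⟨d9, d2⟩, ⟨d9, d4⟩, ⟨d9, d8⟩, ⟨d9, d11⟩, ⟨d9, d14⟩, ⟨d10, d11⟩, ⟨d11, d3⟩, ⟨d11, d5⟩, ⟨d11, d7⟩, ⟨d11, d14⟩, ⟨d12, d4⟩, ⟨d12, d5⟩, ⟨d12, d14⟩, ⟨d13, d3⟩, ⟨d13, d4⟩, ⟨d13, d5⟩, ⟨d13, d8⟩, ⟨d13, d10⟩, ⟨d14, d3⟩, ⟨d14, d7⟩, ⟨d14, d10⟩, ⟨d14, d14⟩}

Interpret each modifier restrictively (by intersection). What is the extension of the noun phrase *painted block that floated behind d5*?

⟦that floated⟧ = ⟦floated⟧ = {d1, d2, d3, d5, d6, d7, d8, d9, d10, d11}
⟦behind d5⟧ = {x : ⟨x, d5⟩ ∈ ⟦behind⟧} = {d3, d4, d6, d8, d11, d12, d13}
⟦block⟧ = {d4, d5, d6, d7, d8, d10, d11, d12, d14}
… ∩ ⟦that floated⟧ = {d4, d5, d6, d7, d8, d10, d11, d12, d14} ∩ {d1, d2, d3, d5, d6, d7, d8, d9, d10, d11} = {d5, d6, d7, d8, d10, d11}
… ∩ ⟦behind d5⟧ = {d5, d6, d7, d8, d10, d11} ∩ {d3, d4, d6, d8, d11, d12, d13} = {d6, d8, d11}
… ∩ ⟦painted⟧ = {d6, d8, d11} ∩ {d1, d2, d3, d4, d6, d9, d11, d12, d14} = {d6, d11}
So ⟦painted block that floated behind d5⟧ = {d6, d11}.

{d6, d11}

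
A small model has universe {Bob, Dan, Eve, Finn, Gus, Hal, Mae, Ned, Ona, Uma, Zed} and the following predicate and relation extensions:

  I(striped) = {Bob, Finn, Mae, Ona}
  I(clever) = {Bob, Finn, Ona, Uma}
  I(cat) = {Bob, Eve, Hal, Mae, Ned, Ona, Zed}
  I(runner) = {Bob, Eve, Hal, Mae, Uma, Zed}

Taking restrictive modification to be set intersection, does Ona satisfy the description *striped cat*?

yes

⟦cat⟧ = {Bob, Eve, Hal, Mae, Ned, Ona, Zed}
… ∩ ⟦striped⟧ = {Bob, Eve, Hal, Mae, Ned, Ona, Zed} ∩ {Bob, Finn, Mae, Ona} = {Bob, Mae, Ona}
⟦striped cat⟧ = {Bob, Mae, Ona}; Ona ∈ this set.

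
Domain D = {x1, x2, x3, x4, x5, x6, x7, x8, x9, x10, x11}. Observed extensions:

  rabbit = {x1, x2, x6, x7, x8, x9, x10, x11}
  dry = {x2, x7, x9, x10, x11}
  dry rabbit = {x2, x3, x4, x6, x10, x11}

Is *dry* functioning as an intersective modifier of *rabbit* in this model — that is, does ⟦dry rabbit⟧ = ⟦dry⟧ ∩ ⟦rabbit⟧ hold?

⟦dry⟧ ∩ ⟦rabbit⟧ = {x2, x7, x9, x10, x11} ∩ {x1, x2, x6, x7, x8, x9, x10, x11} = {x2, x7, x9, x10, x11}
Observed ⟦dry rabbit⟧ = {x2, x3, x4, x6, x10, x11}.
These differ, so the modifier is not intersective in this model.

no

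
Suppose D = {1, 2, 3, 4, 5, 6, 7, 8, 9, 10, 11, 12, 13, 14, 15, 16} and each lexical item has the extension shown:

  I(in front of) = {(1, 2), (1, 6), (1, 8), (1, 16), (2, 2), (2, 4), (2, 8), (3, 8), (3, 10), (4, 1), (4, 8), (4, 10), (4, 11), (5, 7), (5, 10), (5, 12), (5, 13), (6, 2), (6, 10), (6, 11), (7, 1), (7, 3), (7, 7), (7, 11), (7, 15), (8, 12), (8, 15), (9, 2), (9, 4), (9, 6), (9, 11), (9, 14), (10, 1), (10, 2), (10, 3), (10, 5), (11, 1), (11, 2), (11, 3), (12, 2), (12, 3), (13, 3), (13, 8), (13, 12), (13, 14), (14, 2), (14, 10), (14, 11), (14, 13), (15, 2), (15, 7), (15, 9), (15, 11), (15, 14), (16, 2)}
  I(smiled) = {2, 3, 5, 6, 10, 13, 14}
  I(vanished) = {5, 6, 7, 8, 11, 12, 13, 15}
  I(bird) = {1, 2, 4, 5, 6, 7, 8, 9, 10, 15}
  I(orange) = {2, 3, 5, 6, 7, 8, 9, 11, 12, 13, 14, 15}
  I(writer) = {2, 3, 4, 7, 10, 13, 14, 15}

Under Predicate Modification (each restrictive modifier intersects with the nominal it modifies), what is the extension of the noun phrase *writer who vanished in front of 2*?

{15}

⟦who vanished⟧ = ⟦vanished⟧ = {5, 6, 7, 8, 11, 12, 13, 15}
⟦in front of 2⟧ = {x : ⟨x, 2⟩ ∈ ⟦in front of⟧} = {1, 2, 6, 9, 10, 11, 12, 14, 15, 16}
⟦writer⟧ = {2, 3, 4, 7, 10, 13, 14, 15}
… ∩ ⟦who vanished⟧ = {2, 3, 4, 7, 10, 13, 14, 15} ∩ {5, 6, 7, 8, 11, 12, 13, 15} = {7, 13, 15}
… ∩ ⟦in front of 2⟧ = {7, 13, 15} ∩ {1, 2, 6, 9, 10, 11, 12, 14, 15, 16} = {15}
So ⟦writer who vanished in front of 2⟧ = {15}.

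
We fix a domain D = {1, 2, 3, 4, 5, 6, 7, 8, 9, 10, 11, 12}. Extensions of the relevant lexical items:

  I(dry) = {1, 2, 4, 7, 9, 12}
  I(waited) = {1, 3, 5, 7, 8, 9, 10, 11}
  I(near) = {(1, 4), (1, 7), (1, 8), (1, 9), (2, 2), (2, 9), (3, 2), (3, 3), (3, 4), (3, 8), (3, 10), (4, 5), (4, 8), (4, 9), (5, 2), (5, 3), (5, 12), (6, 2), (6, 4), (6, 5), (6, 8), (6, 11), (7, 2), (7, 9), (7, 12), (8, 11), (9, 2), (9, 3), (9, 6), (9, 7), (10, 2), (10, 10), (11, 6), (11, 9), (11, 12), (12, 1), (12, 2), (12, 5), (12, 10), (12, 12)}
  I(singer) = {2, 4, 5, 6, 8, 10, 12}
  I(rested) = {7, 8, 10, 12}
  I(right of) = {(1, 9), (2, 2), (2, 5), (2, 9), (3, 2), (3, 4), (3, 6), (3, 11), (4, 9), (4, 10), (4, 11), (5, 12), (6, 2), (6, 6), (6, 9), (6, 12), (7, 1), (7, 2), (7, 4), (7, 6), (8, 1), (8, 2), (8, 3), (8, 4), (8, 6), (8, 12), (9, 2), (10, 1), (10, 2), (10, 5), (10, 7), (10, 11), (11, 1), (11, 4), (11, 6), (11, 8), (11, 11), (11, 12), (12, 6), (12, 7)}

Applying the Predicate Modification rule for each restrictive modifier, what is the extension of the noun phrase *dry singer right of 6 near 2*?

{12}

⟦right of 6⟧ = {x : ⟨x, 6⟩ ∈ ⟦right of⟧} = {3, 6, 7, 8, 11, 12}
⟦near 2⟧ = {x : ⟨x, 2⟩ ∈ ⟦near⟧} = {2, 3, 5, 6, 7, 9, 10, 12}
⟦singer⟧ = {2, 4, 5, 6, 8, 10, 12}
… ∩ ⟦right of 6⟧ = {2, 4, 5, 6, 8, 10, 12} ∩ {3, 6, 7, 8, 11, 12} = {6, 8, 12}
… ∩ ⟦near 2⟧ = {6, 8, 12} ∩ {2, 3, 5, 6, 7, 9, 10, 12} = {6, 12}
… ∩ ⟦dry⟧ = {6, 12} ∩ {1, 2, 4, 7, 9, 12} = {12}
So ⟦dry singer right of 6 near 2⟧ = {12}.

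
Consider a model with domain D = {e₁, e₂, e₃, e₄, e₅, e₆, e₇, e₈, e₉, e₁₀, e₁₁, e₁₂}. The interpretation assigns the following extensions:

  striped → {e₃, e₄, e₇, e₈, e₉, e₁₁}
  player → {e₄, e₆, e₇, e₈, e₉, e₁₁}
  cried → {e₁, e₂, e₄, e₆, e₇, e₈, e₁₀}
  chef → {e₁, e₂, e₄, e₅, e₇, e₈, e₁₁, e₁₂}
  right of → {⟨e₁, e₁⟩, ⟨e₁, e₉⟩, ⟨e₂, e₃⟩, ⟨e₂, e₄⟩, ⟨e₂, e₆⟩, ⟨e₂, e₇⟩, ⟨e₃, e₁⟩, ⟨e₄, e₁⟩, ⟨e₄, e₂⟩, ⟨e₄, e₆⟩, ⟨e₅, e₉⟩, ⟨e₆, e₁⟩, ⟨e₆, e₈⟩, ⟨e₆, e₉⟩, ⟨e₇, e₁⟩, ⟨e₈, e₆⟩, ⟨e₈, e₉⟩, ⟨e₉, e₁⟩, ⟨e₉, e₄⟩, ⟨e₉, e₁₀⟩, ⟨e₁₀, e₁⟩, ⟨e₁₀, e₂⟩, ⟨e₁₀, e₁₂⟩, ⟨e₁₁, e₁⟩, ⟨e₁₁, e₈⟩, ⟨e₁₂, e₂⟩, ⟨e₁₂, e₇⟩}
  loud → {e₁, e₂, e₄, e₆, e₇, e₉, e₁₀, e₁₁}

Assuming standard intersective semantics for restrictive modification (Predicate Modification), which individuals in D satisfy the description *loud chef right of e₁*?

⟦right of e₁⟧ = {x : ⟨x, e₁⟩ ∈ ⟦right of⟧} = {e₁, e₃, e₄, e₆, e₇, e₉, e₁₀, e₁₁}
⟦chef⟧ = {e₁, e₂, e₄, e₅, e₇, e₈, e₁₁, e₁₂}
… ∩ ⟦right of e₁⟧ = {e₁, e₂, e₄, e₅, e₇, e₈, e₁₁, e₁₂} ∩ {e₁, e₃, e₄, e₆, e₇, e₉, e₁₀, e₁₁} = {e₁, e₄, e₇, e₁₁}
… ∩ ⟦loud⟧ = {e₁, e₄, e₇, e₁₁} ∩ {e₁, e₂, e₄, e₆, e₇, e₉, e₁₀, e₁₁} = {e₁, e₄, e₇, e₁₁}
So ⟦loud chef right of e₁⟧ = {e₁, e₄, e₇, e₁₁}.

{e₁, e₄, e₇, e₁₁}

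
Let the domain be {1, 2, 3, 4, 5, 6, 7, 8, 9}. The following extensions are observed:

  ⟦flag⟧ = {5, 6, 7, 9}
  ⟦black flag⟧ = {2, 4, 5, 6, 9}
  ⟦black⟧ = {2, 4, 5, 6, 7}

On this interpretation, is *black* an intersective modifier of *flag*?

⟦black⟧ ∩ ⟦flag⟧ = {2, 4, 5, 6, 7} ∩ {5, 6, 7, 9} = {5, 6, 7}
Observed ⟦black flag⟧ = {2, 4, 5, 6, 9}.
These differ, so the modifier is not intersective in this model.

no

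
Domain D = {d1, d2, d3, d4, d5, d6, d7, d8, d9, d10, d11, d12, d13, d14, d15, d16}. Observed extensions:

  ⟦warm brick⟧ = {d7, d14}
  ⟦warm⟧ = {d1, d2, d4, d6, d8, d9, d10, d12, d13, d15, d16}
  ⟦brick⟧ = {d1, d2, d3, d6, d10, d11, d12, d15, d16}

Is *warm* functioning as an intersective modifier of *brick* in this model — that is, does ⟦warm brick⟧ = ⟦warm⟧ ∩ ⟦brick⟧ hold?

⟦warm⟧ ∩ ⟦brick⟧ = {d1, d2, d4, d6, d8, d9, d10, d12, d13, d15, d16} ∩ {d1, d2, d3, d6, d10, d11, d12, d15, d16} = {d1, d2, d6, d10, d12, d15, d16}
Observed ⟦warm brick⟧ = {d7, d14}.
These differ, so the modifier is not intersective in this model.

no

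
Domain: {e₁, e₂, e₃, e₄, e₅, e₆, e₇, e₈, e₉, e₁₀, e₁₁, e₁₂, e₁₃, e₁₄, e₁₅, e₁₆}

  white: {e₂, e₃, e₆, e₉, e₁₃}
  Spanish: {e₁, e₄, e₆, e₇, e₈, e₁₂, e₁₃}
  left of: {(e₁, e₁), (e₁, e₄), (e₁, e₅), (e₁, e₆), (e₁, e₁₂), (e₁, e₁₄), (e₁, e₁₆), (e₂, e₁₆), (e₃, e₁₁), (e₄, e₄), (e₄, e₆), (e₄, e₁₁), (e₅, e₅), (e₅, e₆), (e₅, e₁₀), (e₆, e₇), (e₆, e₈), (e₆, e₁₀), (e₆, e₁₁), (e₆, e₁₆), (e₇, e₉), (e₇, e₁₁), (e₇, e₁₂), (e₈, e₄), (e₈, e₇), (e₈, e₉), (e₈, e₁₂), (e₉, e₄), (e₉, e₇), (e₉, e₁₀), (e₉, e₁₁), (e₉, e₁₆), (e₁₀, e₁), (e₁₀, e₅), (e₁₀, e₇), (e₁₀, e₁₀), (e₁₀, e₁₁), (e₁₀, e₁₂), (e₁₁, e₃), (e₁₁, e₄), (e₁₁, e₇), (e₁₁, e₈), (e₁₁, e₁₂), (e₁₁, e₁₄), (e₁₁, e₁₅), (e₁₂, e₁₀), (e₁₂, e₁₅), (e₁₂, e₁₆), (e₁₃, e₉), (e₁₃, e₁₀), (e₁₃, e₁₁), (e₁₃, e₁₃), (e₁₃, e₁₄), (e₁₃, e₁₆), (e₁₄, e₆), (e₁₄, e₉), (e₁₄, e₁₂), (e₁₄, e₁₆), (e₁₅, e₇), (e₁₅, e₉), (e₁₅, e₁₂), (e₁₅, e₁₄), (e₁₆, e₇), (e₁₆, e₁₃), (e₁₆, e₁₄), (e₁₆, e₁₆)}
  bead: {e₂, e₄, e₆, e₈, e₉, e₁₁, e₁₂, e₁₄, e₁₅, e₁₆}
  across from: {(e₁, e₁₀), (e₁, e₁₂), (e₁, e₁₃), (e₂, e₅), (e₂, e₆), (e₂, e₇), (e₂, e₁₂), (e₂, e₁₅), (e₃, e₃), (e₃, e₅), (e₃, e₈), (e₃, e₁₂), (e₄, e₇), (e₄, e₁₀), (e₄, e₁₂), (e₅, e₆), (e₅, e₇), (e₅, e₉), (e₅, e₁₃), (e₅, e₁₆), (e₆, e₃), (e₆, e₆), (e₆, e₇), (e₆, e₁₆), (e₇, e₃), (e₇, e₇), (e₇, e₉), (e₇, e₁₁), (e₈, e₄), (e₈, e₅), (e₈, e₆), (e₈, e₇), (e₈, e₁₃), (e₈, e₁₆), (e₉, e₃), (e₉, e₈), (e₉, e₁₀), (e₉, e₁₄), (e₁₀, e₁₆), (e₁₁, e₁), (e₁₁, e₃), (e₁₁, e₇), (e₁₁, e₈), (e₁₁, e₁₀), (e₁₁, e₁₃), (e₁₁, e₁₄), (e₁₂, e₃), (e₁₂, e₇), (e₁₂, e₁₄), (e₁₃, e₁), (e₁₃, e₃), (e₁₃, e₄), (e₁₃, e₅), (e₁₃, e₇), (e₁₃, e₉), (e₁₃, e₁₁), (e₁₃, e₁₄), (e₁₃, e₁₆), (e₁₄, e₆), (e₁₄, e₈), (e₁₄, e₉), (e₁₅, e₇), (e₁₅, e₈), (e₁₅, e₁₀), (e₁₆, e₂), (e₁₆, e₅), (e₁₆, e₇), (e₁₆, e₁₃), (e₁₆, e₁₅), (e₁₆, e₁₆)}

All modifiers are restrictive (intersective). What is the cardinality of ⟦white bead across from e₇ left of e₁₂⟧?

⟦across from e₇⟧ = {x : ⟨x, e₇⟩ ∈ ⟦across from⟧} = {e₂, e₄, e₅, e₆, e₇, e₈, e₁₁, e₁₂, e₁₃, e₁₅, e₁₆}
⟦left of e₁₂⟧ = {x : ⟨x, e₁₂⟩ ∈ ⟦left of⟧} = {e₁, e₇, e₈, e₁₀, e₁₁, e₁₄, e₁₅}
⟦bead⟧ = {e₂, e₄, e₆, e₈, e₉, e₁₁, e₁₂, e₁₄, e₁₅, e₁₆}
… ∩ ⟦across from e₇⟧ = {e₂, e₄, e₆, e₈, e₉, e₁₁, e₁₂, e₁₄, e₁₅, e₁₆} ∩ {e₂, e₄, e₅, e₆, e₇, e₈, e₁₁, e₁₂, e₁₃, e₁₅, e₁₆} = {e₂, e₄, e₆, e₈, e₁₁, e₁₂, e₁₅, e₁₆}
… ∩ ⟦left of e₁₂⟧ = {e₂, e₄, e₆, e₈, e₁₁, e₁₂, e₁₅, e₁₆} ∩ {e₁, e₇, e₈, e₁₀, e₁₁, e₁₄, e₁₅} = {e₈, e₁₁, e₁₅}
… ∩ ⟦white⟧ = {e₈, e₁₁, e₁₅} ∩ {e₂, e₃, e₆, e₉, e₁₃} = ∅
⟦white bead across from e₇ left of e₁₂⟧ = ∅, so the cardinality is 0.

0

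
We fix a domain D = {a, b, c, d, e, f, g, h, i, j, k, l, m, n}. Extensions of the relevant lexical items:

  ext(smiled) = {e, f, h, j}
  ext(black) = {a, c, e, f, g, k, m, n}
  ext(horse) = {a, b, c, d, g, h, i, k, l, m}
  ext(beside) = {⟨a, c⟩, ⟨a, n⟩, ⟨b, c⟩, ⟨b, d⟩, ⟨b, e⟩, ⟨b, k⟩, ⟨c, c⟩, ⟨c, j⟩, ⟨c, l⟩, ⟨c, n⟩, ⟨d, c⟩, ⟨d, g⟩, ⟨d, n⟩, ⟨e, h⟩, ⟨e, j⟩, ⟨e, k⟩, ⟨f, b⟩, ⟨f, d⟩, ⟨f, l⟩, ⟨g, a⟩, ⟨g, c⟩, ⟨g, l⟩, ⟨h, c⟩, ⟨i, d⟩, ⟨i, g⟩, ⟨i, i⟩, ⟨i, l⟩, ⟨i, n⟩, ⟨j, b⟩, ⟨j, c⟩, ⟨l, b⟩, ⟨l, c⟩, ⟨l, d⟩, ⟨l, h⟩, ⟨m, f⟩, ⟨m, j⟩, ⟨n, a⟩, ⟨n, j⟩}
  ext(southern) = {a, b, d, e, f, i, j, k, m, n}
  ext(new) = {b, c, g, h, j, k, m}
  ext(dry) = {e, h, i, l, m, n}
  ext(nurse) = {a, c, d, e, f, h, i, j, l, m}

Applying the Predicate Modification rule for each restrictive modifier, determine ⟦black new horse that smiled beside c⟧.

⟦that smiled⟧ = ⟦smiled⟧ = {e, f, h, j}
⟦beside c⟧ = {x : ⟨x, c⟩ ∈ ⟦beside⟧} = {a, b, c, d, g, h, j, l}
⟦horse⟧ = {a, b, c, d, g, h, i, k, l, m}
… ∩ ⟦that smiled⟧ = {a, b, c, d, g, h, i, k, l, m} ∩ {e, f, h, j} = {h}
… ∩ ⟦beside c⟧ = {h} ∩ {a, b, c, d, g, h, j, l} = {h}
… ∩ ⟦black⟧ = {h} ∩ {a, c, e, f, g, k, m, n} = ∅
… ∩ ⟦new⟧ = ∅ ∩ {b, c, g, h, j, k, m} = ∅
So ⟦black new horse that smiled beside c⟧ = {}.

{}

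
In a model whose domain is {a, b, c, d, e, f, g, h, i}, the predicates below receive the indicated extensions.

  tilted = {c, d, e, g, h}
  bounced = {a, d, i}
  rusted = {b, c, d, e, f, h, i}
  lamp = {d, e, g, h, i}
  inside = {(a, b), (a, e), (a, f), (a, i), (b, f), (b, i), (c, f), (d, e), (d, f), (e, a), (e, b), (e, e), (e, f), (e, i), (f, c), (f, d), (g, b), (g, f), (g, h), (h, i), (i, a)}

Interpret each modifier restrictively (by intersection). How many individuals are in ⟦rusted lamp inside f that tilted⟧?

2

⟦inside f⟧ = {x : ⟨x, f⟩ ∈ ⟦inside⟧} = {a, b, c, d, e, g}
⟦that tilted⟧ = ⟦tilted⟧ = {c, d, e, g, h}
⟦lamp⟧ = {d, e, g, h, i}
… ∩ ⟦inside f⟧ = {d, e, g, h, i} ∩ {a, b, c, d, e, g} = {d, e, g}
… ∩ ⟦that tilted⟧ = {d, e, g} ∩ {c, d, e, g, h} = {d, e, g}
… ∩ ⟦rusted⟧ = {d, e, g} ∩ {b, c, d, e, f, h, i} = {d, e}
⟦rusted lamp inside f that tilted⟧ = {d, e}, so the cardinality is 2.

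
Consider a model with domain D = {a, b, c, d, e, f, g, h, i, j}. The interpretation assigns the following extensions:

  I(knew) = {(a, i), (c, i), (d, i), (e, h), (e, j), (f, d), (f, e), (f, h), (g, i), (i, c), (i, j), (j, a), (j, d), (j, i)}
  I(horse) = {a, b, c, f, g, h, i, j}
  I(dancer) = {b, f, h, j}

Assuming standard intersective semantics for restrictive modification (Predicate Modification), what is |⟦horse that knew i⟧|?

4

⟦that knew i⟧ = {x : ⟨x, i⟩ ∈ ⟦knew⟧} = {a, c, d, g, j}
⟦horse⟧ = {a, b, c, f, g, h, i, j}
… ∩ ⟦that knew i⟧ = {a, b, c, f, g, h, i, j} ∩ {a, c, d, g, j} = {a, c, g, j}
⟦horse that knew i⟧ = {a, c, g, j}, so the cardinality is 4.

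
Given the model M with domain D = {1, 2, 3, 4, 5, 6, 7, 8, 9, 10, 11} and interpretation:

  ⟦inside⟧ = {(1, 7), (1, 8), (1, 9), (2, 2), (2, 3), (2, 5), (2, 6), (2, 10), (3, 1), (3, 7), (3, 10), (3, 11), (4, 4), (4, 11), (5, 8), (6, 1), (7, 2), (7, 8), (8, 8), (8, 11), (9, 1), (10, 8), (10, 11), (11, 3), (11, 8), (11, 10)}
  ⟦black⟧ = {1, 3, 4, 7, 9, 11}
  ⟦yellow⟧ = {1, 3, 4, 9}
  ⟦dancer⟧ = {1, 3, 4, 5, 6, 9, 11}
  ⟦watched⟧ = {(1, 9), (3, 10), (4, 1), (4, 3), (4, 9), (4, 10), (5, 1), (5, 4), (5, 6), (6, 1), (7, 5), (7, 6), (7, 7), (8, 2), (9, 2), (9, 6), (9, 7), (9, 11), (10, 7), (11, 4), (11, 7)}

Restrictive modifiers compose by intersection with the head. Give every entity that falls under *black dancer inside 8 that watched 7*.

{11}

⟦inside 8⟧ = {x : ⟨x, 8⟩ ∈ ⟦inside⟧} = {1, 5, 7, 8, 10, 11}
⟦that watched 7⟧ = {x : ⟨x, 7⟩ ∈ ⟦watched⟧} = {7, 9, 10, 11}
⟦dancer⟧ = {1, 3, 4, 5, 6, 9, 11}
… ∩ ⟦inside 8⟧ = {1, 3, 4, 5, 6, 9, 11} ∩ {1, 5, 7, 8, 10, 11} = {1, 5, 11}
… ∩ ⟦that watched 7⟧ = {1, 5, 11} ∩ {7, 9, 10, 11} = {11}
… ∩ ⟦black⟧ = {11} ∩ {1, 3, 4, 7, 9, 11} = {11}
So ⟦black dancer inside 8 that watched 7⟧ = {11}.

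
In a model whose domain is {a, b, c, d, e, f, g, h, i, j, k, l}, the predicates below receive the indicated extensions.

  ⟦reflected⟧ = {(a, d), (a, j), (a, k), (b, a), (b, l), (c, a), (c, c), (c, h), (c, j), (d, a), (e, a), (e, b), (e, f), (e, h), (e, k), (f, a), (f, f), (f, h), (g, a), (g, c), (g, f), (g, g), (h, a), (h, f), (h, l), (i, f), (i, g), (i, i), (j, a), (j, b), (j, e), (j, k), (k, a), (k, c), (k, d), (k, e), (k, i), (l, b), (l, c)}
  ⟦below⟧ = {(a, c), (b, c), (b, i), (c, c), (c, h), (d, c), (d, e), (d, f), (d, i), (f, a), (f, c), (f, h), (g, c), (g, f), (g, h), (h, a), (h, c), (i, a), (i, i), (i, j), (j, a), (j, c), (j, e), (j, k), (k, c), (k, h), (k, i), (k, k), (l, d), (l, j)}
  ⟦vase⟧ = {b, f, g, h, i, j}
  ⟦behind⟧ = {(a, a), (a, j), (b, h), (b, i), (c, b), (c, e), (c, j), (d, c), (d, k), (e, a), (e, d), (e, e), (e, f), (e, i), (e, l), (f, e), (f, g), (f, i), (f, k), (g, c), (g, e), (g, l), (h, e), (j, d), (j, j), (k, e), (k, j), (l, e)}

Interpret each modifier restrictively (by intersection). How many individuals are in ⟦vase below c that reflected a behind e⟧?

⟦below c⟧ = {x : ⟨x, c⟩ ∈ ⟦below⟧} = {a, b, c, d, f, g, h, j, k}
⟦that reflected a⟧ = {x : ⟨x, a⟩ ∈ ⟦reflected⟧} = {b, c, d, e, f, g, h, j, k}
⟦behind e⟧ = {x : ⟨x, e⟩ ∈ ⟦behind⟧} = {c, e, f, g, h, k, l}
⟦vase⟧ = {b, f, g, h, i, j}
… ∩ ⟦below c⟧ = {b, f, g, h, i, j} ∩ {a, b, c, d, f, g, h, j, k} = {b, f, g, h, j}
… ∩ ⟦that reflected a⟧ = {b, f, g, h, j} ∩ {b, c, d, e, f, g, h, j, k} = {b, f, g, h, j}
… ∩ ⟦behind e⟧ = {b, f, g, h, j} ∩ {c, e, f, g, h, k, l} = {f, g, h}
⟦vase below c that reflected a behind e⟧ = {f, g, h}, so the cardinality is 3.

3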